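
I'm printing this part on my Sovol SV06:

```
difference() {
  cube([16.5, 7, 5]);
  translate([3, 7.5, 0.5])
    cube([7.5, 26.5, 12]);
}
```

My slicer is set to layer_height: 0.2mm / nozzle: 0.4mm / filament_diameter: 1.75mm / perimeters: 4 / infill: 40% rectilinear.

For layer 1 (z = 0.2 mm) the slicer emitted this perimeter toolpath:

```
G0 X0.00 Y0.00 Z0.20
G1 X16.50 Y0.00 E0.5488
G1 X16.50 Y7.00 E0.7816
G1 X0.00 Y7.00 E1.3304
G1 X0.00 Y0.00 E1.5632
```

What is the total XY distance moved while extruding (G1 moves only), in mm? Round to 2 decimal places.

47.00 mm

Sum the Euclidean lengths of each G1 segment: total = 47.00 mm.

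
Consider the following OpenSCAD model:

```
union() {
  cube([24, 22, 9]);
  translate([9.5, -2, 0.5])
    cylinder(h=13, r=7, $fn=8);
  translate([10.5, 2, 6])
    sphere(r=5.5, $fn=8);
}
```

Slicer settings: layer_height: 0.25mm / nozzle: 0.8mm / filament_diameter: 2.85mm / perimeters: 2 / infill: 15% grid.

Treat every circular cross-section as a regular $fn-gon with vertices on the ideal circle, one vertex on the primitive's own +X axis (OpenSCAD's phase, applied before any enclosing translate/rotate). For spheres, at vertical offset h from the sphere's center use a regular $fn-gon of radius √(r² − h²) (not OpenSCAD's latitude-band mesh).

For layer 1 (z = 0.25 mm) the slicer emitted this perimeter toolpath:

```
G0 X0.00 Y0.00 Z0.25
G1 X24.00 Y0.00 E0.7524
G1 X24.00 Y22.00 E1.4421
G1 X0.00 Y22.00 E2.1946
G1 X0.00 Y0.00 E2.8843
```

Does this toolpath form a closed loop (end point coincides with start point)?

Start point (G0): (0.00, 0.00). End point (last G1): the path returns to the start — closed.

yes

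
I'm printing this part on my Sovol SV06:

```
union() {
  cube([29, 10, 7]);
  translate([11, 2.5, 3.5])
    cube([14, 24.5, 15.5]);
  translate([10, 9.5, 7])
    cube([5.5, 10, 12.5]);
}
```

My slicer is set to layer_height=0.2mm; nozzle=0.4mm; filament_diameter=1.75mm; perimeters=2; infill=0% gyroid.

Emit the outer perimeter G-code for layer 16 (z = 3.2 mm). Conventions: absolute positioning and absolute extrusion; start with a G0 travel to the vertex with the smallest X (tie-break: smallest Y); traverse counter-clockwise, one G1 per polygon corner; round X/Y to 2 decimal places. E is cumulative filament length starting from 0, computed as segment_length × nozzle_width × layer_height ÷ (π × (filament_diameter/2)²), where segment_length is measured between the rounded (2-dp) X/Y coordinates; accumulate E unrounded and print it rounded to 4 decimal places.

G0 X0.00 Y0.00 Z3.20
G1 X29.00 Y0.00 E0.9645
G1 X29.00 Y10.00 E1.2971
G1 X0.00 Y10.00 E2.2617
G1 X0.00 Y0.00 E2.5943

At z = 3.2 mm: the 29×10 cube contributes its full rectangle; the cube at (11, 2.5) does not reach this height (z outside [3.5, 19]); the cube at (10, 9.5) is not intersected at this z (z outside [7, 19.5]); Merging all regions: only the 29×10 cube is present, so the union is just that shape — 1 connected region. The outline is a single polygon with 4 vertices. Extrusion per mm of travel: 0.4 × 0.2 / (π × 0.875²) = 0.033260. Accumulating E over each segment gives final E = 2.5943.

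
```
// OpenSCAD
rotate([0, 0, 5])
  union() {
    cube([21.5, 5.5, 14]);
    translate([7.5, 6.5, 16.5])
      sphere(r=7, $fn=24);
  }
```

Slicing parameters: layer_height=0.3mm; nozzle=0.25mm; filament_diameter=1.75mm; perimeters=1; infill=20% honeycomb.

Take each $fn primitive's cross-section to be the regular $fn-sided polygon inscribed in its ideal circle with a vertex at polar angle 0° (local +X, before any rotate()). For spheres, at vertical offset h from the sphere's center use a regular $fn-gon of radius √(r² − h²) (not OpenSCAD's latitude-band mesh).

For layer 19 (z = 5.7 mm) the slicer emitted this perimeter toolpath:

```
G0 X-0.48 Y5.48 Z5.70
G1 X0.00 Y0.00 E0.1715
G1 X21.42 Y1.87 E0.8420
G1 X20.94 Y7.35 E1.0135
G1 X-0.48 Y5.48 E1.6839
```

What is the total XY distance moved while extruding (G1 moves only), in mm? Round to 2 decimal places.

Sum the Euclidean lengths of each G1 segment: total = 54.00 mm.

54.00 mm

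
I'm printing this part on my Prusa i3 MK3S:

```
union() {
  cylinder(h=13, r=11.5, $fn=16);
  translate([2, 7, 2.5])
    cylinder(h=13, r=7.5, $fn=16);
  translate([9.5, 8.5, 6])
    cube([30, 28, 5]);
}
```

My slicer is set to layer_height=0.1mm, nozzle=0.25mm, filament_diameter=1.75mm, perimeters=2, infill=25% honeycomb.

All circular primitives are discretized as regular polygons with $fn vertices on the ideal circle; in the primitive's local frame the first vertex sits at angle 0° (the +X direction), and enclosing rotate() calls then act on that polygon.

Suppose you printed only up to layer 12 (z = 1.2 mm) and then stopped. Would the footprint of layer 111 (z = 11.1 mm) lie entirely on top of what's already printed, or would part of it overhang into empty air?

Compare the two slices. At z = 1.2: the r=11.5 cylinder gives a regular 16-gon of circumradius 11.5 (constant along its height) (area = (16/2)·11.500²·sin(360°/16) = 404.88 mm²); the cylinder at (2, 7) is absent (z outside [2.5, 15.5]); the cube at (9.5, 8.5) does not reach this height (z outside [6, 11]); Merging all regions: only the r=11.5 cylinder is present, so the union is just that shape — area = 404.88 mm². At z = 11.1: the r=11.5 cylinder gives a regular 16-gon of circumradius 11.5 (constant along its height) (area = (16/2)·11.500²·sin(360°/16) = 404.88 mm²); the r=7.5 cylinder at (2, 7) gives a regular 16-gon of circumradius 7.5 (constant along its height) (area = (16/2)·7.500²·sin(360°/16) = 172.21 mm²); the cube at (9.5, 8.5) is not intersected at this z (z outside [6, 11]); Merging all regions: the regions partially overlap — summed areas 577.09 mm² minus the doubly-counted overlap 133.49 mm² gives 443.60 mm² — area = 443.60 mm². Checking containment: at z = 11.1 the cross-section extends beyond the z = 1.2 cross-section by about 38.72 mm².

part overhangs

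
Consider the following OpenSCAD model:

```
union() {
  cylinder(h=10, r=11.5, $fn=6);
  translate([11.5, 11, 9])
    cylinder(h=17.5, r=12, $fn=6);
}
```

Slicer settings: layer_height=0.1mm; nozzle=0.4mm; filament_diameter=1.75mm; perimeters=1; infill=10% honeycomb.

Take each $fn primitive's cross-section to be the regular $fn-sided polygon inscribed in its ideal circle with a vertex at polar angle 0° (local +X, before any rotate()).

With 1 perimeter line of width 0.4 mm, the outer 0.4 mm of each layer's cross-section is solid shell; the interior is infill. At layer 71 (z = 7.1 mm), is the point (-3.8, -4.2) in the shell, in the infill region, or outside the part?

infill

At z = 7.1 mm: the r=11.5 cylinder gives a regular 6-gon of circumradius 11.5 (constant along its height); the cylinder at (11.5, 11) does not reach this height (z outside [9, 26.5]); Taking the union: only the r=11.5 cylinder is present, so the union is just that shape — 1 connected region. Overall, the cross-section is a single solid region. The nearest boundary edge runs (-11.50, 0.00)→(-5.75, -9.96); distance from the point to it = 4.57 mm. The point is inside the cross-section and 4.57 mm from the nearest boundary — more than the 0.4 mm shell width (1 × 0.4), so it's in the infill interior.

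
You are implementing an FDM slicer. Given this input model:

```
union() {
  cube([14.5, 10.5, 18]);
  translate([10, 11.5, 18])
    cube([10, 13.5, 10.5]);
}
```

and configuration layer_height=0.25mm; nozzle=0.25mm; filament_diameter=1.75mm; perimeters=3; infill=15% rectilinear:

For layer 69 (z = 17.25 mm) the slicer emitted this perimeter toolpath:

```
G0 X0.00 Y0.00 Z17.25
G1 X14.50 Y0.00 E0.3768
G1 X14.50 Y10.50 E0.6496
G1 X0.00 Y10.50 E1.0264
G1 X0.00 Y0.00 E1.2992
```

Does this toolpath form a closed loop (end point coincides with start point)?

Start point (G0): (0.00, 0.00). End point (last G1): the path returns to the start — closed.

yes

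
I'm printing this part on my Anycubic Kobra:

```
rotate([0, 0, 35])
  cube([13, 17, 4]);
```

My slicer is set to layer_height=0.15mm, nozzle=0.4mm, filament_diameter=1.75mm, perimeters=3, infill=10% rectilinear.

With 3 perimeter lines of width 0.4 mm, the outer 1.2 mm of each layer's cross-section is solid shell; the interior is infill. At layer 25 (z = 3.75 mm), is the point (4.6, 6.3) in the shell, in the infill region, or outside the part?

At z = 3.75 mm: the 13×17 cube contributes its full rectangle; (whole slice rotated 35° about Z — lengths, areas and connectivity unchanged). Overall, the cross-section is a single solid region. Undo the 35° rotation: the query point maps to (7.382, 2.522) in the un-rotated model frame. The nearest boundary edge runs (0.00, 0.00)→(13.00, 0.00); distance from the point to it = 2.52 mm. The point is inside the cross-section and 2.52 mm from the nearest boundary — more than the 1.2 mm shell width (3 × 0.4), so it's in the infill interior.

infill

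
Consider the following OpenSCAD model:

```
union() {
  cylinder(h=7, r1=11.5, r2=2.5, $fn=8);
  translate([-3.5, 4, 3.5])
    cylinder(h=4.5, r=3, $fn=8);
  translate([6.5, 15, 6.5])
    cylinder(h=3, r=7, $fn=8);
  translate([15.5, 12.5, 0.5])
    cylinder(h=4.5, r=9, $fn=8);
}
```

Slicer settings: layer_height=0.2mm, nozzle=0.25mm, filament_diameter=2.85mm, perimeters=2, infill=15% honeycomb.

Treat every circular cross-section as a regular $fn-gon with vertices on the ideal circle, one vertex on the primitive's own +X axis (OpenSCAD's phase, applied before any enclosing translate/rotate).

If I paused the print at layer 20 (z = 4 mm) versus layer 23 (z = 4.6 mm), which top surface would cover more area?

Layer 20 (z = 4): the cone contributes a regular 8-gon of circumradius 6.357 (interpolated between r1=11.5 and r2=2.5 at t=0.571) (area = (8/2)·6.357²·sin(360°/8) = 114.31 mm²); the cylinder at (-3.5, 4): section is a regular 8-gon, circumradius r=3 (area = (8/2)·3.000²·sin(360°/8) = 25.46 mm²); the cylinder at (6.5, 15) is absent (z outside [6.5, 9.5]); the r=9 cylinder at (15.5, 12.5) contributes a regular 8-gon of circumradius 9 (area = (8/2)·9.000²·sin(360°/8) = 229.10 mm²); Merging all regions: the regions partially overlap — summed areas 368.86 mm² minus the doubly-counted overlap 15.29 mm² gives 353.57 mm² — area = 353.57 mm². So its area = 353.57 mm². Layer 23 (z = 4.6): the cone contributes a regular 8-gon of circumradius 5.586 (interpolated between r1=11.5 and r2=2.5 at t=0.657) (area = (8/2)·5.586²·sin(360°/8) = 88.25 mm²); the r=3 cylinder at (-3.5, 4) contributes a regular 8-gon of circumradius 3 (area = (8/2)·3.000²·sin(360°/8) = 25.46 mm²); the cylinder at (6.5, 15) is not intersected at this z (z outside [6.5, 9.5]); the r=9 cylinder at (15.5, 12.5) contributes a regular 8-gon of circumradius 9 (area = (8/2)·9.000²·sin(360°/8) = 229.10 mm²); Combining (union): the regions partially overlap — summed areas 342.81 mm² minus the doubly-counted overlap 10.98 mm² gives 331.83 mm² — area = 331.83 mm². So its area = 331.83 mm². Layer 20 is larger (353.57 vs 331.83 mm²).

layer 20 (z = 4 mm)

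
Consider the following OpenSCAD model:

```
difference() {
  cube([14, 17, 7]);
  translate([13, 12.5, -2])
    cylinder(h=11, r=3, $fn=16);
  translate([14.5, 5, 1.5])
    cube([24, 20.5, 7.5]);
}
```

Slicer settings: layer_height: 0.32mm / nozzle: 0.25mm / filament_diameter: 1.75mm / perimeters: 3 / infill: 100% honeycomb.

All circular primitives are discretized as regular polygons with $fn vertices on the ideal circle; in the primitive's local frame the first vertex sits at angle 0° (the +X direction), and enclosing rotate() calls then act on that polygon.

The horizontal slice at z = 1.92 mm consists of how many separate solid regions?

1

At z = 1.92 mm: the cube (footprint 14×17) is included at this height; the cylinder at (13, 12.5): section is a regular 16-gon, circumradius r=3; the 24×20.5 cube at (14.5, 5) contributes its full rectangle; After the difference (first − rest): starting from the 14×17 cube, the r=3 cylinder at (13, 12.5) partially overlaps it — only the 19.58 mm² overlap (of its 27.55 mm²) is removed, clipping the outline; the 24×20.5 cube at (14.5, 5) misses the remaining region (no effect) — 1 connected region. The result has 1 disconnected region.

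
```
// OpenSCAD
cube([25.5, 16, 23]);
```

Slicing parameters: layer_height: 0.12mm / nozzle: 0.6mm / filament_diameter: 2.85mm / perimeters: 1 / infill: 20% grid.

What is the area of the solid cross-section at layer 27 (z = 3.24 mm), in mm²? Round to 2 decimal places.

408.00 mm²

At z = 3.24 mm: the cube is present — its section is the full 25.5×16 rectangle (area 408.00 mm²). Overall, the cross-section is a single solid region. Net area = 408.00 mm².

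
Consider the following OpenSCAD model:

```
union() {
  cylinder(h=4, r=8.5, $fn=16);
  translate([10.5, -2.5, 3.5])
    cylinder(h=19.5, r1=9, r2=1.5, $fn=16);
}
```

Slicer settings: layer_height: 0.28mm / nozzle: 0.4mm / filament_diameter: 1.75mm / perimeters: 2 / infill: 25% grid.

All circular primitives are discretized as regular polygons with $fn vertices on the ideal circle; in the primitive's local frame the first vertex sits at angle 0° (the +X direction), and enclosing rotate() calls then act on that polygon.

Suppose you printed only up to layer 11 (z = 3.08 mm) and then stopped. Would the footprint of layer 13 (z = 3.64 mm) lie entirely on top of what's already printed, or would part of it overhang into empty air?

Compare the two slices. At z = 3.08: the r=8.5 cylinder gives a regular 16-gon of circumradius 8.5 (constant along its height) (area = (16/2)·8.500²·sin(360°/16) = 221.19 mm²); the cone at (10.5, -2.5) is not intersected at this z (z outside [3.5, 23]); Taking the union: only the r=8.5 cylinder is present, so the union is just that shape — area = 221.19 mm². At z = 3.64: the r=8.5 cylinder contributes a regular 16-gon of circumradius 8.5 (area = (16/2)·8.500²·sin(360°/16) = 221.19 mm²); the cone at (10.5, -2.5) contributes a regular 16-gon of circumradius 8.946 (interpolated between r1=9 and r2=1.5 at t=0.007) (area = (16/2)·8.946²·sin(360°/16) = 245.02 mm²); Combining (union): the regions partially overlap — summed areas 466.21 mm² minus the doubly-counted overlap 59.93 mm² gives 406.28 mm² — area = 406.28 mm². Checking containment: at z = 3.64 the cross-section extends beyond the z = 3.08 cross-section by about 185.09 mm².

part overhangs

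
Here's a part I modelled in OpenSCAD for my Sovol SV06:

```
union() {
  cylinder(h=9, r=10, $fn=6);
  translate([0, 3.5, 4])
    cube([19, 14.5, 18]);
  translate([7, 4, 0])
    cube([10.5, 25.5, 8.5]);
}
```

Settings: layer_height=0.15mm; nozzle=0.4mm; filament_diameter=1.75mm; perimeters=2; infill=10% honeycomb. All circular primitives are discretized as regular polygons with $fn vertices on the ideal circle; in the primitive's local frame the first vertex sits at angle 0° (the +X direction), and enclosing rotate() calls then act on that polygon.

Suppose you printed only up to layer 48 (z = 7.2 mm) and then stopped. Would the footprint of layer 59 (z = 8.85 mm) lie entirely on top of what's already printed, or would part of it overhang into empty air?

Compare the two slices. At z = 7.2: the r=10 cylinder gives a regular 6-gon of circumradius 10 (constant along its height) (area = (6/2)·10.000²·sin(360°/6) = 259.81 mm²); the 19×14.5 cube at (0, 3.5) contributes its full rectangle (area 275.50 mm²); the 10.5×25.5 cube at (7, 4) contributes its full rectangle (area 267.75 mm²); Combining (union): the regions partially overlap — summed areas 803.06 mm² minus the doubly-counted overlap 180.49 mm² gives 622.57 mm² — area = 622.57 mm². At z = 8.85: the r=10 cylinder contributes a regular 6-gon of circumradius 10 (area = (6/2)·10.000²·sin(360°/6) = 259.81 mm²); the 19×14.5 cube at (0, 3.5) contributes its full rectangle (area 275.50 mm²); the cube at (7, 4) is absent (z outside [0, 8.5]); Combining (union): the regions partially overlap — summed areas 535.31 mm² minus the doubly-counted overlap 33.49 mm² gives 501.82 mm² — area = 501.82 mm². Checking containment: the cross-section at z = 8.85 is a subset of the cross-section at z = 7.2.

entirely on top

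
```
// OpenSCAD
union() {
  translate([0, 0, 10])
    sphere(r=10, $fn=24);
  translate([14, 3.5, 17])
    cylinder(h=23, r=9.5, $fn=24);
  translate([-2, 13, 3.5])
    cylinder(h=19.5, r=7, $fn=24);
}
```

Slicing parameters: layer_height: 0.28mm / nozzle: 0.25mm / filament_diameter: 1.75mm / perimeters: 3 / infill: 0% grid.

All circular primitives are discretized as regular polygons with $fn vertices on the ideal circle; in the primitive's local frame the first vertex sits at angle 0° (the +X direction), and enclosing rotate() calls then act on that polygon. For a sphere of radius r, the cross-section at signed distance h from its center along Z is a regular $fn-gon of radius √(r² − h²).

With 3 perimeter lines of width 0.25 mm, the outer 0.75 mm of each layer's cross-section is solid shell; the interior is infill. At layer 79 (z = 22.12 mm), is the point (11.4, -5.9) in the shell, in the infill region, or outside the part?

At z = 22.12 mm: the sphere is not intersected at this z (|z−center|=12.120 > r=10); the r=9.5 cylinder at (14, 3.5) gives a regular 24-gon of circumradius 9.5 (constant along its height); the r=7 cylinder at (-2, 13) gives a regular 24-gon of circumradius 7 (constant along its height); Merging all regions: the 2 present regions are separate (no shared area or edge), so areas and boundary lengths simply add and each stays a separate island — 2 connected regions. Overall, the cross-section has 2 separate islands. The nearest boundary edge runs (11.54, -5.68)→(9.25, -4.73); distance from the point to it = 0.26 mm. The point is not inside any of the regions above, so it lies outside the cross-section (0.26 mm from the nearest boundary).

outside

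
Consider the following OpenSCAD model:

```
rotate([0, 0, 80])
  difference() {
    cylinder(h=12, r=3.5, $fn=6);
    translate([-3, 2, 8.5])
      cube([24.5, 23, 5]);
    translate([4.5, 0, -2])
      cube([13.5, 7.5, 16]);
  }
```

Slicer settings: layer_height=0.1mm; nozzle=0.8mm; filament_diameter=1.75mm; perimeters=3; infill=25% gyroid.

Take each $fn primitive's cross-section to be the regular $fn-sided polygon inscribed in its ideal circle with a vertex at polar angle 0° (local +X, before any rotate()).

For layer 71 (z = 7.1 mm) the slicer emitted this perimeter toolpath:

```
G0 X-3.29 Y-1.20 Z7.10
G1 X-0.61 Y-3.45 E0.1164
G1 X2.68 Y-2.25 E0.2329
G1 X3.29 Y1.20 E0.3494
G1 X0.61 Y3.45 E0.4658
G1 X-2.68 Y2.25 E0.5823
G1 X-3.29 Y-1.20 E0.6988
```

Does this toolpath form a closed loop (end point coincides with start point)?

Start point (G0): (-3.29, -1.20). End point (last G1): the path returns to the start — closed.

yes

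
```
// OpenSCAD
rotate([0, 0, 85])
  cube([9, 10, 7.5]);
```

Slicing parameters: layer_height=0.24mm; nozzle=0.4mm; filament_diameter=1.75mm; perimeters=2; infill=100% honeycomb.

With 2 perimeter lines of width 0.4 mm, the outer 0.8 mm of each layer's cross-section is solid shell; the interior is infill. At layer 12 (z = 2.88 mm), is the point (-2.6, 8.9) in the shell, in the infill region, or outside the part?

shell

At z = 2.88 mm: the 9×10 cube contributes its full rectangle; (rotated 85° about Z; rotation is an isometry so areas/perimeters/island counts are preserved). Overall, the cross-section is a single solid region. Undo the 85° rotation: the query point maps to (8.640, 3.366) in the un-rotated model frame. The nearest boundary edge runs (9.00, 0.00)→(9.00, 10.00); distance from the point to it = 0.36 mm. The point is inside the cross-section, 0.36 mm from the nearest boundary — within the 0.8 mm shell band (2 × 0.4).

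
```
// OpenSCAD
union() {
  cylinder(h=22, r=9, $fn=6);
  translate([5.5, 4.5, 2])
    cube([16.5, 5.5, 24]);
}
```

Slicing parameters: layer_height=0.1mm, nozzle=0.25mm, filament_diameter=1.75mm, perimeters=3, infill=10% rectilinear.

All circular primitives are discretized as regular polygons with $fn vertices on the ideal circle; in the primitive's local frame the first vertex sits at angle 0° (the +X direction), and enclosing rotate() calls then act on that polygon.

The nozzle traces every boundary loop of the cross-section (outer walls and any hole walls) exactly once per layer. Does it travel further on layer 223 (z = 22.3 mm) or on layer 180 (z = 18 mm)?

layer 180 (z = 18 mm)

Layer 223 (z = 22.3): the cylinder is not intersected at this z (z outside [0, 22]); the cube at (5.5, 4.5) is present — its section is the full 16.5×5.5 rectangle (perimeter 44.00 mm); Combining (union): only the 16.5×5.5 cube at (5.5, 4.5) is present, so the union is just that shape — boundary = 44.00 mm. So its perimeter = 44.00 mm. Layer 180 (z = 18): the cylinder: section is a regular 6-gon, circumradius r=9 (perimeter = 2·6·9.000·sin(180°/6) = 54.00 mm); the cube at (5.5, 4.5) (footprint 16.5×5.5) is included at this height (perimeter 44.00 mm); Combining (union): the regions partially overlap (shared area 0.70 mm²), so the edge portions inside another operand are dropped and the merged outline is re-measured after clipping — boundary = 93.73 mm. So its perimeter = 93.73 mm. Layer 180 is larger (93.73 vs 44.00 mm).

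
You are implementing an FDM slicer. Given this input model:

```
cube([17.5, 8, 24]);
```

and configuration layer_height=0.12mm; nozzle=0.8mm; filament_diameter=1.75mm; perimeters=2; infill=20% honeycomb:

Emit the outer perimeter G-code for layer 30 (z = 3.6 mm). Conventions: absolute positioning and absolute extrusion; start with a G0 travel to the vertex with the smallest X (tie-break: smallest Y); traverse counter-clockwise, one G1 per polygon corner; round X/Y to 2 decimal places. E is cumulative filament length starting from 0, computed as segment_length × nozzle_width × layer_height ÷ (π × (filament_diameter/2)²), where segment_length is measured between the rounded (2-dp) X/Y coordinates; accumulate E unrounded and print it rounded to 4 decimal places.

G0 X0.00 Y0.00 Z3.60
G1 X17.50 Y0.00 E0.6985
G1 X17.50 Y8.00 E1.0178
G1 X0.00 Y8.00 E1.7162
G1 X0.00 Y0.00 E2.0355

At z = 3.6 mm: the 17.5×8 cube contributes its full rectangle. The outline is a single polygon with 4 vertices. Extrusion per mm of travel: 0.8 × 0.12 / (π × 0.875²) = 0.039912. Accumulating E over each segment gives final E = 2.0355.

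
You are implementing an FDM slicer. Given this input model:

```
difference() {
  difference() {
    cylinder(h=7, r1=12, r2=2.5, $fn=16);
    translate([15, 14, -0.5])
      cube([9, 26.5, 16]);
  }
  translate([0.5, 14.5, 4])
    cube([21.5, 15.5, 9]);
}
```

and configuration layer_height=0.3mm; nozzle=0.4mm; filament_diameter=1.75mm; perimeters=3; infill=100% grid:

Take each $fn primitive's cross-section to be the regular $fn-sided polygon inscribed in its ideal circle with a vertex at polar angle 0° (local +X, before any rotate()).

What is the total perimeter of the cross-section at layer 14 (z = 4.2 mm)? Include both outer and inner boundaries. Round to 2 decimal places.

At z = 4.2 mm: the cone (r1=12→r2=2.5) has section circumradius 6.300 here — a regular 16-gon (perimeter = 2·16·6.300·sin(180°/16) = 39.33 mm); the cube at (15, 14) (footprint 9×26.5) is included at this height (perimeter 71.00 mm); Subtracting the remaining from the first: starting from the cone, the 9×26.5 cube at (15, 14) misses the remaining region (no effect) — boundary = 39.33 mm; the 21.5×15.5 cube at (0.5, 14.5) contributes its full rectangle (perimeter 74.00 mm); Subtracting the remaining from the first: starting from the result so far, the 21.5×15.5 cube at (0.5, 14.5) misses the remaining region (no effect) — boundary = 39.33 mm. Overall, the cross-section is a single solid region. Total boundary length (outer) = 39.33 mm.

39.33 mm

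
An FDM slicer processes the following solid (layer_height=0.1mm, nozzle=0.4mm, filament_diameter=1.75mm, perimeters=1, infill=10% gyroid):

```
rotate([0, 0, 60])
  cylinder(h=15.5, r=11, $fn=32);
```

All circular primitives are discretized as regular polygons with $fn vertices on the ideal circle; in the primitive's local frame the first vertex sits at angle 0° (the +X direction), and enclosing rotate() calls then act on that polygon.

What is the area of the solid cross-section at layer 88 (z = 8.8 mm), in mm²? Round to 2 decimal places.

377.69 mm²

At z = 8.8 mm: the r=11 cylinder contributes a regular 32-gon of circumradius 11 (area = (32/2)·11.000²·sin(360°/32) = 377.69 mm²); (rotated 60° about Z; rotation is an isometry so areas/perimeters/island counts are preserved). Overall, the cross-section is a single solid region. Net area = 377.69 mm².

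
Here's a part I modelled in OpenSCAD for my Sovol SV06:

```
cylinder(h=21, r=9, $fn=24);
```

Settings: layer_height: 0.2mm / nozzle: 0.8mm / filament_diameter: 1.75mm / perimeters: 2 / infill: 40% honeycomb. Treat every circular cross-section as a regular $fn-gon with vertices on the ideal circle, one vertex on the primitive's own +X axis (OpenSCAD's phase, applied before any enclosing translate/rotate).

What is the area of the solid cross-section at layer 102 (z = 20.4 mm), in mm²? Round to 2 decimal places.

251.57 mm²

At z = 20.4 mm: the r=9 cylinder contributes a regular 24-gon of circumradius 9 (area = (24/2)·9.000²·sin(360°/24) = 251.57 mm²). Overall, the cross-section is a single solid region. Net area = 251.57 mm².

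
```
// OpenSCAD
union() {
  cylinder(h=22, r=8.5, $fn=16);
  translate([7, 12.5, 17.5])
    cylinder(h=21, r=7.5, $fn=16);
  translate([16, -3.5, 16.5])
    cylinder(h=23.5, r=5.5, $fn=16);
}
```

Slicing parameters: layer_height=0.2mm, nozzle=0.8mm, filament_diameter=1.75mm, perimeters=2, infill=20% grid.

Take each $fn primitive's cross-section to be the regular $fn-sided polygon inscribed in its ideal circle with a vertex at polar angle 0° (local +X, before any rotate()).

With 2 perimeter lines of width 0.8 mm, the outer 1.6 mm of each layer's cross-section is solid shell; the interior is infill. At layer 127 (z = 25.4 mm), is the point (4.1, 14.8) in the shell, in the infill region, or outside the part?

At z = 25.4 mm: the cylinder is not intersected at this z (z outside [0, 22]); the r=7.5 cylinder at (7, 12.5) contributes a regular 16-gon of circumradius 7.5; the r=5.5 cylinder at (16, -3.5) contributes a regular 16-gon of circumradius 5.5; Taking the union: the 2 present regions are separate (no shared area or edge), so areas and boundary lengths simply add and each stays a separate island — 2 connected regions. Overall, the cross-section has 2 separate islands. The nearest boundary edge runs (0.07, 15.37)→(1.70, 17.80); distance from the point to it = 3.67 mm. (Shell/infill is judged within the island containing the point — the largest one.) The point is inside the cross-section and 3.67 mm from the nearest boundary — more than the 1.6 mm shell width (2 × 0.8), so it's in the infill interior.

infill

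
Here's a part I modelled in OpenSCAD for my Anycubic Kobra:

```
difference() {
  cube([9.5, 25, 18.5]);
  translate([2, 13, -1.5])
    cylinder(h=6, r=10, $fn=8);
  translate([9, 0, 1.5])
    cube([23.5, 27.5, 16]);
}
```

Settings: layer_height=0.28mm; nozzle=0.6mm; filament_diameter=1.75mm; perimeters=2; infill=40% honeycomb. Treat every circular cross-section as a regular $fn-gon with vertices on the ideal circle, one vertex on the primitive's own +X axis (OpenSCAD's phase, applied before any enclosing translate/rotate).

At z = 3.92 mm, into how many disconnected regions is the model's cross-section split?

At z = 3.92 mm: the cube is present — its section is the full 9.5×25 rectangle; the r=10 cylinder at (2, 13) gives a regular 8-gon of circumradius 10 (constant along its height); the cube at (9, 0) (footprint 23.5×27.5) is included at this height; After the difference (first − rest): starting from the 9.5×25 cube, the r=10 cylinder at (2, 13) partially overlaps it — only the 164.68 mm² overlap (of its 282.84 mm²) is removed, clipping the outline; the 23.5×27.5 cube at (9, 0) partially overlaps it — only the 5.87 mm² overlap (of its 646.25 mm²) is removed, clipping the outline — 2 connected regions. The result has 2 disconnected regions.

2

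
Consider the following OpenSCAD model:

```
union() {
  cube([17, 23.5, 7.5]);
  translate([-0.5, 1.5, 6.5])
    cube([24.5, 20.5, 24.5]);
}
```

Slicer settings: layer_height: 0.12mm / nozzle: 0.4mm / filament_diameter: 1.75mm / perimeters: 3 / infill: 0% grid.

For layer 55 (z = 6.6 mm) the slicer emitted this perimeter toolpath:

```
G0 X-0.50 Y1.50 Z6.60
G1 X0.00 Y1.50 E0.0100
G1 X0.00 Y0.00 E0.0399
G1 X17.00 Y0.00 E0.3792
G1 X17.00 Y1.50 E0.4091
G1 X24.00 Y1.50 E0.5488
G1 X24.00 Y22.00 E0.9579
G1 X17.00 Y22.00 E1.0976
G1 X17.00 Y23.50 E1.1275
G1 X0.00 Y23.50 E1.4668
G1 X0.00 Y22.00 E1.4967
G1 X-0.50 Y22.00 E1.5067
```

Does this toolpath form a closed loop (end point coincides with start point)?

no

Start point (G0): (-0.50, 1.50). End point (last G1): the path does not return to the start — open.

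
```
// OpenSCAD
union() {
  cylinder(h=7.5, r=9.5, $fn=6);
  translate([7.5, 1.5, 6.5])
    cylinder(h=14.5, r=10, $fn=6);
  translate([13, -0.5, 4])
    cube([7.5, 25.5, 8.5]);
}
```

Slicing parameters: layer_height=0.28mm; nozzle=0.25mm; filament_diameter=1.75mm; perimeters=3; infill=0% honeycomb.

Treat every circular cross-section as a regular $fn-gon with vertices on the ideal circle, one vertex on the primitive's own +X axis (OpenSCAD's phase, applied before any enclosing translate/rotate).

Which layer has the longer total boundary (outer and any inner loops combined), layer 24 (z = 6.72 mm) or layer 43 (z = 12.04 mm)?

layer 24 (z = 6.72 mm)

Layer 24 (z = 6.72): the r=9.5 cylinder contributes a regular 6-gon of circumradius 9.5 (perimeter = 2·6·9.500·sin(180°/6) = 57.00 mm); the r=10 cylinder at (7.5, 1.5) contributes a regular 6-gon of circumradius 10 (perimeter = 2·6·10.000·sin(180°/6) = 60.00 mm); the cube at (13, -0.5) (footprint 7.5×25.5) is included at this height (perimeter 66.00 mm); Taking the union: the regions partially overlap (shared area 140.98 mm²), so the edge portions inside another operand are dropped and the merged outline is re-measured after clipping — boundary = 116.78 mm. So its perimeter = 116.78 mm. Layer 43 (z = 12.04): the cylinder is absent (z outside [0, 7.5]); the cylinder at (7.5, 1.5): section is a regular 6-gon, circumradius r=10 (perimeter = 2·6·10.000·sin(180°/6) = 60.00 mm); the 7.5×25.5 cube at (13, -0.5) contributes its full rectangle (perimeter 66.00 mm); Taking the union: the regions partially overlap (shared area 25.38 mm²), so the edge portions inside another operand are dropped and the merged outline is re-measured after clipping — boundary = 101.55 mm. So its perimeter = 101.55 mm. Layer 24 is larger (116.78 vs 101.55 mm).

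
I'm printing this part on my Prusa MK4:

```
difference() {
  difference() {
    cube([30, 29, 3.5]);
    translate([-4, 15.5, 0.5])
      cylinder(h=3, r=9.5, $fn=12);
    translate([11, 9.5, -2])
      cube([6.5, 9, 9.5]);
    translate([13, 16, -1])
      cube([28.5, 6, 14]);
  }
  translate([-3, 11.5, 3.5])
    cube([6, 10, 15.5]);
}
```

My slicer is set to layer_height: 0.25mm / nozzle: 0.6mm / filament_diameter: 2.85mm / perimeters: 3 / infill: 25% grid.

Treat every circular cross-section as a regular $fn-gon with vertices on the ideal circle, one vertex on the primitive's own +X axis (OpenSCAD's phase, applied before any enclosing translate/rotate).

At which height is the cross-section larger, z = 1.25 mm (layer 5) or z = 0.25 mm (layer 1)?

layer 1 (z = 0.25 mm)

Layer 5 (z = 1.25): the cube is present — its section is the full 30×29 rectangle (area 870.00 mm²); the r=9.5 cylinder at (-4, 15.5) contributes a regular 12-gon of circumradius 9.5 (area = (12/2)·9.500²·sin(360°/12) = 270.75 mm²); the cube at (11, 9.5) (footprint 6.5×9) is included at this height (area 58.50 mm²); the cube at (13, 16) is present — its section is the full 28.5×6 rectangle (area 171.00 mm²); After the difference (first − rest): starting from the 30×29 cube (870.00 mm²), the r=9.5 cylinder at (-4, 15.5) partially overlaps it — only the 63.66 mm² overlap (of its 270.75 mm²) is removed, clipping the outline; the 6.5×9 cube at (11, 9.5) lies wholly inside it (removes its full 58.50 mm² and its 31.00 mm outline becomes a hole wall); the 28.5×6 cube at (13, 16) partially overlaps it — only the 90.75 mm² overlap (of its 171.00 mm²) is removed, clipping the outline — area = 657.09 mm²; the cube at (-3, 11.5) is not intersected at this z (z outside [3.5, 19]); Taking the first minus the rest: none of the subtracted shapes is present at this height, so that combined region is unchanged — area = 657.09 mm². So its area = 657.09 mm². Layer 1 (z = 0.25): the cube (footprint 30×29) is included at this height (area 870.00 mm²); the cylinder at (-4, 15.5) is not intersected at this z (z outside [0.5, 3.5]); the cube at (11, 9.5) (footprint 6.5×9) is included at this height (area 58.50 mm²); the 28.5×6 cube at (13, 16) contributes its full rectangle (area 171.00 mm²); Subtracting the remaining from the first: starting from the 30×29 cube (870.00 mm²), the 6.5×9 cube at (11, 9.5) lies wholly inside it (removes its full 58.50 mm² and its 31.00 mm outline becomes a hole wall); the 28.5×6 cube at (13, 16) partially overlaps it — only the 90.75 mm² overlap (of its 171.00 mm²) is removed, clipping the outline — area = 720.75 mm²; the cube at (-3, 11.5) does not reach this height (z outside [3.5, 19]); After the difference (first − rest): none of the subtracted shapes is present at this height, so the result so far is unchanged — area = 720.75 mm². So its area = 720.75 mm². Layer 1 is larger (720.75 vs 657.09 mm²).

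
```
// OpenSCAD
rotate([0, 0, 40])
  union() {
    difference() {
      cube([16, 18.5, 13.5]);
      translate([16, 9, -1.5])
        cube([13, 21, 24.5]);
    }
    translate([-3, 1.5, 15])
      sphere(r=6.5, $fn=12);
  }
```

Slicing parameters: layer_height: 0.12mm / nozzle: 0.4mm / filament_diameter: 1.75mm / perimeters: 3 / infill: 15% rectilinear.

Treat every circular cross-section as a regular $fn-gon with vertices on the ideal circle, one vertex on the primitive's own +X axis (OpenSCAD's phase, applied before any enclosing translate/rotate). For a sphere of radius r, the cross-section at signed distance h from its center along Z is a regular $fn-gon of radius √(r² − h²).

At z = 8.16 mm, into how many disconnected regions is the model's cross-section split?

1

At z = 8.16 mm: the cube (footprint 16×18.5) is included at this height; the cube at (16, 9) is present — its section is the full 13×21 rectangle; Subtracting the remaining from the first: starting from the 16×18.5 cube, the 13×21 cube at (16, 9) misses the remaining region (no effect) — 1 connected region; the sphere at (-3, 1.5) is not intersected at this z (|z−center|=6.840 > r=6.5); Merging all regions: only that combined region is present, so the union is just that shape — 1 connected region; (rotated 40° about Z; rotation is an isometry so areas/perimeters/island counts are preserved). The result has 1 disconnected region.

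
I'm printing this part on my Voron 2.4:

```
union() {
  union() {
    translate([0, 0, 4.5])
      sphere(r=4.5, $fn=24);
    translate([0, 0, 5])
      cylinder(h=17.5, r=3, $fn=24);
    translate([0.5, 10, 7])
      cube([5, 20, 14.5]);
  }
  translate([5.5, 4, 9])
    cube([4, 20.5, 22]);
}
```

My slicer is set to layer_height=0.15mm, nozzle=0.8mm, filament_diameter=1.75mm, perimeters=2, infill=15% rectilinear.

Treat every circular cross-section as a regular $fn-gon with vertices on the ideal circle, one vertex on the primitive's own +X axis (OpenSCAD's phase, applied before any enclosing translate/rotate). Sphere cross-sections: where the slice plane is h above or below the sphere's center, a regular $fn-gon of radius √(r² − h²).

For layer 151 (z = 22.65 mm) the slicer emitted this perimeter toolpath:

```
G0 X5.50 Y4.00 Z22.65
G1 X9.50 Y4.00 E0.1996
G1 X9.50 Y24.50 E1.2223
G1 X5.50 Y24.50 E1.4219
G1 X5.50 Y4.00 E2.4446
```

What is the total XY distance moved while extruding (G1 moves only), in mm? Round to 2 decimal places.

Sum the Euclidean lengths of each G1 segment: total = 49.00 mm.

49.00 mm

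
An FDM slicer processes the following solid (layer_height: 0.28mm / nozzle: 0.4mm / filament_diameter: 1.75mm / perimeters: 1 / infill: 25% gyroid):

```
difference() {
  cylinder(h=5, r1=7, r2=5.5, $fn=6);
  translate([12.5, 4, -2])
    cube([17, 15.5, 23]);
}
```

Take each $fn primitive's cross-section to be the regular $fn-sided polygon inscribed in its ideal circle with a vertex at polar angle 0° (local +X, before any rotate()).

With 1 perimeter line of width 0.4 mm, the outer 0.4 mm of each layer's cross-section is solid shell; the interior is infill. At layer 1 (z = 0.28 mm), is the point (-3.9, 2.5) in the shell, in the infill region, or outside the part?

At z = 0.28 mm: the cone contributes a regular 6-gon of circumradius 6.916 (interpolated between r1=7 and r2=5.5 at t=0.056); the 17×15.5 cube at (12.5, 4) contributes its full rectangle; Taking the first minus the rest: starting from the cone, the 17×15.5 cube at (12.5, 4) misses the remaining region (no effect) — 1 connected region. Overall, the cross-section is a single solid region. The nearest boundary edge runs (-6.92, 0.00)→(-3.46, 5.99); distance from the point to it = 1.36 mm. The point is inside the cross-section and 1.36 mm from the nearest boundary — more than the 0.4 mm shell width (1 × 0.4), so it's in the infill interior.

infill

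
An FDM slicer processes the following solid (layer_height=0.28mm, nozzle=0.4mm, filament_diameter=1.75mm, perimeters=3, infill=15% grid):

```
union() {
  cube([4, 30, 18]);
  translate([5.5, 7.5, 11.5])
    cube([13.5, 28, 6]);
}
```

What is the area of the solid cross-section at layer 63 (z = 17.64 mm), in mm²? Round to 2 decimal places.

120.00 mm²

At z = 17.64 mm: the cube (footprint 4×30) is included at this height (area 120.00 mm²); the cube at (5.5, 7.5) is absent (z outside [11.5, 17.5]); Combining (union): only the 4×30 cube is present, so the union is just that shape — area = 120.00 mm². Overall, the cross-section is a single solid region. Net area = 120.00 mm².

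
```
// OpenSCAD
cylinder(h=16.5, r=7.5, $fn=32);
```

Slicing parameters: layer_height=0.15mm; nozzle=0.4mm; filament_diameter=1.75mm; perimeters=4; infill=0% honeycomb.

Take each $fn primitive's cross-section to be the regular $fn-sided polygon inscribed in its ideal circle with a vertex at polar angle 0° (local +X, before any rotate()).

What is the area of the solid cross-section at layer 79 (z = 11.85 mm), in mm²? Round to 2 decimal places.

At z = 11.85 mm: the r=7.5 cylinder contributes a regular 32-gon of circumradius 7.5 (area = (32/2)·7.500²·sin(360°/32) = 175.58 mm²). Overall, the cross-section is a single solid region. Net area = 175.58 mm².

175.58 mm²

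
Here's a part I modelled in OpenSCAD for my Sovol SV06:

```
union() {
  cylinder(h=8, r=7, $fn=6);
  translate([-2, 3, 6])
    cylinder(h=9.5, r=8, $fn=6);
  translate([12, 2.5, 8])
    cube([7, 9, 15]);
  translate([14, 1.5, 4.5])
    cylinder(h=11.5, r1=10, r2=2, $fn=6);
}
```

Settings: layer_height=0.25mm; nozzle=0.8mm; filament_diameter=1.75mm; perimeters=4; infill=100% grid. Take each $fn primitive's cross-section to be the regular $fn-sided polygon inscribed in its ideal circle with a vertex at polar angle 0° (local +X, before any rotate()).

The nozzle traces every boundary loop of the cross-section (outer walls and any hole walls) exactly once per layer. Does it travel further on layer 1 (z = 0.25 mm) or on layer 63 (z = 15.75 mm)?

Layer 1 (z = 0.25): the r=7 cylinder gives a regular 6-gon of circumradius 7 (constant along its height) (perimeter = 2·6·7.000·sin(180°/6) = 42.00 mm); the cylinder at (-2, 3) is absent (z outside [6, 15.5]); the cube at (12, 2.5) does not reach this height (z outside [8, 23]); the cone at (14, 1.5) does not reach this height (z outside [4.5, 16]); Merging all regions: only the r=7 cylinder is present, so the union is just that shape — boundary = 42.00 mm. So its perimeter = 42.00 mm. Layer 63 (z = 15.75): the cylinder is not intersected at this z (z outside [0, 8]); the cylinder at (-2, 3) is absent (z outside [6, 15.5]); the cube at (12, 2.5) is present — its section is the full 7×9 rectangle (perimeter 32.00 mm); the cone at (14, 1.5): at t=0.978 of its height the radius interpolates to r₁+(r₂−r₁)t = 2.174, giving a regular 6-gon of that circumradius (perimeter = 2·6·2.174·sin(180°/6) = 13.04 mm); Taking the union: the regions partially overlap (shared area 2.37 mm²), so the edge portions inside another operand are dropped and the merged outline is re-measured after clipping — boundary = 37.64 mm. So its perimeter = 37.64 mm. Layer 1 is larger (42.00 vs 37.64 mm).

layer 1 (z = 0.25 mm)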